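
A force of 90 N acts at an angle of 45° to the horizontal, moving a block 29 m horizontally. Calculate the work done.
W = F·d·cosθ = (90)(29)cos(45°) = 1846 J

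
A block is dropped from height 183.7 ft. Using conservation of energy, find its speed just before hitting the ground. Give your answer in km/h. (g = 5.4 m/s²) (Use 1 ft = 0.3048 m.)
Convert to SI: h = 55.9918 m
mgh = ½mv² ⇒ v = √(2gh) = √(2·5.4·55.9918) = 24.5909 m/s = 88.53 km/h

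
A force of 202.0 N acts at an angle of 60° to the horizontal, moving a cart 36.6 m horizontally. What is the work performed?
W = F·d·cosθ = (202.0)(36.6)cos(60°) = 3697 J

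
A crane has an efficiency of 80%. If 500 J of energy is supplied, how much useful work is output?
W_out = η·W_in = 0.8·500 = 400.0 J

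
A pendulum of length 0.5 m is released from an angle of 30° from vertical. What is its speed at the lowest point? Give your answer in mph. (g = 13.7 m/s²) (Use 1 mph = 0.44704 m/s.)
h = L(1 − cosθ) = 0.5(1 − cos30°) = 0.0669873 m
v = √(2gh) = √(2·13.7·0.0669873) = 1.35479 m/s = 3.031 mph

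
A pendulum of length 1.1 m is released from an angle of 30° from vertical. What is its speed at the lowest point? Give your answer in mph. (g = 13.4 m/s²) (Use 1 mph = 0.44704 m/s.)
h = L(1 − cosθ) = 1.1(1 − cos30°) = 0.147372 m
v = √(2gh) = √(2·13.4·0.147372) = 1.98735 m/s = 4.446 mph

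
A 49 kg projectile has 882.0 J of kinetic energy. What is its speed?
v = √(2·KE/m) = √(2·882.0/49) = 6.0 m/s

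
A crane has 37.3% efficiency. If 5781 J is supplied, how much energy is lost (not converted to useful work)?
W_lost = W_in(1 − η) = 5781·(1 − 0.373) = 3625 J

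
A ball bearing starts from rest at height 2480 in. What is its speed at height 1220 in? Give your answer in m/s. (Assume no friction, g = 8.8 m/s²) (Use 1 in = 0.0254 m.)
Convert to SI: h₁−h₂ = 32.004 m
mgh₁ = mgh₂ + ½mv² ⇒ v = √(2g(h₁−h₂)) = √(2·8.8·32.004) = 23.73 m/s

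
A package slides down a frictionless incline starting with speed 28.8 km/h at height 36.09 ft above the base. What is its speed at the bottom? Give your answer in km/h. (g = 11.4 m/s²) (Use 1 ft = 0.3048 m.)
Convert to SI: v₀ = 8.0 m/s, h = 11.0002 m
½mv₀² + mgh = ½mv² ⇒ v = √(v₀² + 2gh) = √(8.0² + 2·11.4·11.0002) = 17.7428 m/s = 63.87 km/h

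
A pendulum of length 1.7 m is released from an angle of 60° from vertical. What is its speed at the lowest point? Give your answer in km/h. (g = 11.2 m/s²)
h = L(1 − cosθ) = 1.7(1 − cos60°) = 0.85 m
v = √(2gh) = √(2·11.2·0.85) = 4.36348 m/s = 15.71 km/h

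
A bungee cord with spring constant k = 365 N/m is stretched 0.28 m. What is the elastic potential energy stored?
PE = ½kx² = ½(365)(0.28)² = 14.31 J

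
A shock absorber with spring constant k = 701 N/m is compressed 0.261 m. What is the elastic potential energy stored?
PE = ½kx² = ½(701)(0.261)² = 23.88 J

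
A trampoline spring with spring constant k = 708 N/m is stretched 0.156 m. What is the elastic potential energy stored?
PE = ½kx² = ½(708)(0.156)² = 8.615 J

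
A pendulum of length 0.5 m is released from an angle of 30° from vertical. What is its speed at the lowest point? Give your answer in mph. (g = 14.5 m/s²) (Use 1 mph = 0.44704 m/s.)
h = L(1 − cosθ) = 0.5(1 − cos30°) = 0.0669873 m
v = √(2gh) = √(2·14.5·0.0669873) = 1.39378 m/s = 3.118 mph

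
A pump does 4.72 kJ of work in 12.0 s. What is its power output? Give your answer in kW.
Convert to SI: W = 4720.0 J, t = 12.0 s
P = W/t = 4720.0/12.0 = 393.333 W = 0.3933 kW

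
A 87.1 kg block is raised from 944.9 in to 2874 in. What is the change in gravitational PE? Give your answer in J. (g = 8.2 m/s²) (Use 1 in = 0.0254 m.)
Convert to SI: m = 87.1 kg, Δh = 48.9991 m
ΔPE = mgΔh = (87.1)(8.2)(48.9991) = 35000 J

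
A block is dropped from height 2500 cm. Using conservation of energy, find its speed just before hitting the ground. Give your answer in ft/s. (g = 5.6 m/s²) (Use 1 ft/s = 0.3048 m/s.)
Convert to SI: h = 25.0 m
mgh = ½mv² ⇒ v = √(2gh) = √(2·5.6·25.0) = 16.7332 m/s = 54.9 ft/s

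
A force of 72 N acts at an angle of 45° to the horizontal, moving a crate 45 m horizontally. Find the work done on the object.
W = F·d·cosθ = (72)(45)cos(45°) = 2291 J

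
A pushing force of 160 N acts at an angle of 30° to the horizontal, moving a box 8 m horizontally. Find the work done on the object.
W = F·d·cosθ = (160)(8)cos(30°) = 1109 J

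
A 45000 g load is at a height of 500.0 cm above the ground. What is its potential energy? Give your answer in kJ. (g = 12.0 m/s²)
Convert to SI: m = 45.0 kg, h = 5.0 m
PE = mgh = (45.0)(12.0)(5.0) = 2700.0 J = 2.7 kJ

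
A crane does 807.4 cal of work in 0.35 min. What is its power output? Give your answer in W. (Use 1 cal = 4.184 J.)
Convert to SI: W = 3378.16 J, t = 21.0 s
P = W/t = 3378.16/21.0 = 160.9 W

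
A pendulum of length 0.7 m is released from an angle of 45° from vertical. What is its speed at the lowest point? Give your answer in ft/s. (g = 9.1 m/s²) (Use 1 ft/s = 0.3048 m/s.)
h = L(1 − cosθ) = 0.7(1 − cos45°) = 0.205025 m
v = √(2gh) = √(2·9.1·0.205025) = 1.9317 m/s = 6.338 ft/s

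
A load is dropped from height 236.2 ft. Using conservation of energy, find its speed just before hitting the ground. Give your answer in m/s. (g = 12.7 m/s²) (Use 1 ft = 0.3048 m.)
Convert to SI: h = 71.9938 m
mgh = ½mv² ⇒ v = √(2gh) = √(2·12.7·71.9938) = 42.76 m/s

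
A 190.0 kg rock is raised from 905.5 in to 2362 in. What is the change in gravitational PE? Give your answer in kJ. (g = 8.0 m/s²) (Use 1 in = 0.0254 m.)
Convert to SI: m = 190.0 kg, Δh = 36.9951 m
ΔPE = mgΔh = (190.0)(8.0)(36.9951) = 56232.6 J = 56.23 kJ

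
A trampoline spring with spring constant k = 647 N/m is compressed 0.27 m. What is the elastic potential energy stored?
PE = ½kx² = ½(647)(0.27)² = 23.58 J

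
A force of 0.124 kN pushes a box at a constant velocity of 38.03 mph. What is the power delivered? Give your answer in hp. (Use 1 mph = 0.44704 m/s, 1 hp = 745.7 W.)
Convert to SI: F = 124.0 N, v = 17.0009 m/s
P = Fv = (124.0)(17.0009) = 2108.12 W = 2.827 hp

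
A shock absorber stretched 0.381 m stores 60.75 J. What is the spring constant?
k = 2·PE/x² = 2·60.75/(0.381)² = 837.0 N/m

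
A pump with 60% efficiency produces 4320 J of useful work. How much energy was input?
W_in = W_out/η = 4320/0.6 = 7200 J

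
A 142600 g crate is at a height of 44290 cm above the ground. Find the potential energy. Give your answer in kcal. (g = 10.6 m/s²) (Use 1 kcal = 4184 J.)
Convert to SI: m = 142.6 kg, h = 442.9 m
PE = mgh = (142.6)(10.6)(442.9) = 669470 J = 160.0 kcal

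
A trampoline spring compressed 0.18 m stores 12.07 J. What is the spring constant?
k = 2·PE/x² = 2·12.07/(0.18)² = 745.1 N/m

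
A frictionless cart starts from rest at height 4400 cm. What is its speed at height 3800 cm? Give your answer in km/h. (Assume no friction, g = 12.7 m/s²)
Convert to SI: h₁−h₂ = 6.0 m
mgh₁ = mgh₂ + ½mv² ⇒ v = √(2g(h₁−h₂)) = √(2·12.7·6.0) = 12.345 m/s = 44.44 km/h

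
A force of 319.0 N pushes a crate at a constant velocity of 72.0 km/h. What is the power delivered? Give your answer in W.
Convert to SI: F = 319.0 N, v = 20.0 m/s
P = Fv = (319.0)(20.0) = 6380 W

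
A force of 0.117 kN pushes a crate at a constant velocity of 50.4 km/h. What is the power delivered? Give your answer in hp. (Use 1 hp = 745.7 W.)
Convert to SI: F = 117.0 N, v = 14.0 m/s
P = Fv = (117.0)(14.0) = 1638.0 W = 2.197 hp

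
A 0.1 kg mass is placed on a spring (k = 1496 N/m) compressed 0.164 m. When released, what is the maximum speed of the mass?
½kx² = ½mv² ⇒ v = x√(k/m) = (0.164)√(1496/0.1) = 20.06 m/s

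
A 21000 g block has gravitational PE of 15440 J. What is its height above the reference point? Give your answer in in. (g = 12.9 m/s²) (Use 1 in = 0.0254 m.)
Convert to SI: m = 21.0 kg, PE = 15440.0 J
h = PE/(mg) = 15440.0/(21.0·12.9) = 56.9952 m = 2244 in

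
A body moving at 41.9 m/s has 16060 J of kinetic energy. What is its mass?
m = 2·KE/v² = 2·16060/(41.9)² = 18.3 kg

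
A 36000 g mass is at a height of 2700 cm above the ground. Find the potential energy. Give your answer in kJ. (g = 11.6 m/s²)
Convert to SI: m = 36.0 kg, h = 27.0 m
PE = mgh = (36.0)(11.6)(27.0) = 11275.2 J = 11.28 kJ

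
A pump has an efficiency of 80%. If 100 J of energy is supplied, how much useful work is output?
W_out = η·W_in = 0.8·100 = 80.0 J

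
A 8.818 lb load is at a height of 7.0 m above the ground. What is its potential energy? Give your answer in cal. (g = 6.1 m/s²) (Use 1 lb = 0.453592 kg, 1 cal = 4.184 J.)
Convert to SI: m = 3.99977 kg, h = 7.0 m
PE = mgh = (3.99977)(6.1)(7.0) = 170.79 J = 40.82 cal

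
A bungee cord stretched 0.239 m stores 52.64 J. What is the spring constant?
k = 2·PE/x² = 2·52.64/(0.239)² = 1843 N/m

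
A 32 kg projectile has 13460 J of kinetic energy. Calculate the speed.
v = √(2·KE/m) = √(2·13460/32) = 29.0 m/s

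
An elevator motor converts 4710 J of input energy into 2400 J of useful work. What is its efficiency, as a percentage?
η = W_out/W_in = 2400/4710 = 50.96%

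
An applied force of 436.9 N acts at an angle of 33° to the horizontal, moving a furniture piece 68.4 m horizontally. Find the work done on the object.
W = F·d·cosθ = (436.9)(68.4)cos(33°) = 25060 J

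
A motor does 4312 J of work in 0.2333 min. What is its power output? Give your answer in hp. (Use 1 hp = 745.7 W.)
Convert to SI: W = 4312.0 J, t = 13.998 s
P = W/t = 4312.0/13.998 = 308.044 W = 0.4131 hp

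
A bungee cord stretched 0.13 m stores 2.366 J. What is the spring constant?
k = 2·PE/x² = 2·2.366/(0.13)² = 280.0 N/m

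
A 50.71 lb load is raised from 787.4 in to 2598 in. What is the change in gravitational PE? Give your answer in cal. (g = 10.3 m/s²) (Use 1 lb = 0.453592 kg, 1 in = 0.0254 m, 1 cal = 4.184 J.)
Convert to SI: m = 23.0017 kg, Δh = 45.9892 m
ΔPE = mgΔh = (23.0017)(10.3)(45.9892) = 10895.6 J = 2604 cal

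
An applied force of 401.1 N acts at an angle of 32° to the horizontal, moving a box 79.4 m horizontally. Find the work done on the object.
W = F·d·cosθ = (401.1)(79.4)cos(32°) = 27010 J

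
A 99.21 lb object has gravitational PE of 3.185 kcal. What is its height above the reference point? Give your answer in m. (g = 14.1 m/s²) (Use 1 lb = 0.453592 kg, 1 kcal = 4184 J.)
Convert to SI: m = 45.0009 kg, PE = 13326.0 J
h = PE/(mg) = 13326.0/(45.0009·14.1) = 21.0 m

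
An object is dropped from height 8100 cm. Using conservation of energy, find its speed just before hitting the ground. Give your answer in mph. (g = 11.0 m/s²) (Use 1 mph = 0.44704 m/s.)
Convert to SI: h = 81.0 m
mgh = ½mv² ⇒ v = √(2gh) = √(2·11.0·81.0) = 42.2137 m/s = 94.43 mph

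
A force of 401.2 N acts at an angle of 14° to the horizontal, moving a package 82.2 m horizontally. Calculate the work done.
W = F·d·cosθ = (401.2)(82.2)cos(14°) = 32000 J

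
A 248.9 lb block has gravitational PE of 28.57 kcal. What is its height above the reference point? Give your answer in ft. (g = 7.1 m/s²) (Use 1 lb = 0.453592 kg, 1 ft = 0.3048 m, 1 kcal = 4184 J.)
Convert to SI: m = 112.899 kg, PE = 119537 J
h = PE/(mg) = 119537/(112.899·7.1) = 149.126 m = 489.3 ft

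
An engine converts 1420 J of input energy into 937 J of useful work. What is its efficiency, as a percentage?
η = W_out/W_in = 937/1420 = 65.99%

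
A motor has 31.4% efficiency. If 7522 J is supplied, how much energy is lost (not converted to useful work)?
W_lost = W_in(1 − η) = 7522·(1 − 0.314) = 5160 J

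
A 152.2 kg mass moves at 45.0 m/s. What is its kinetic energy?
KE = ½mv² = ½(152.2)(45.0)² = 154100 J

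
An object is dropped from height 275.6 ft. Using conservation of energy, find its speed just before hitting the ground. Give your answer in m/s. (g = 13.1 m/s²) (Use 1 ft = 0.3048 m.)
Convert to SI: h = 84.0029 m
mgh = ½mv² ⇒ v = √(2gh) = √(2·13.1·84.0029) = 46.91 m/s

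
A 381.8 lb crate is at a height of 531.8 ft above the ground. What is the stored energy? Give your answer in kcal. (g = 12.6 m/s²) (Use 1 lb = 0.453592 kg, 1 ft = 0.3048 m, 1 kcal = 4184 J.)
Convert to SI: m = 173.181 kg, h = 162.093 m
PE = mgh = (173.181)(12.6)(162.093) = 353700 J = 84.54 kcal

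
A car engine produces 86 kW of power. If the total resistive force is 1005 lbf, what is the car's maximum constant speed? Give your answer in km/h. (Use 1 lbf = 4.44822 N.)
Convert to SI: F = 4470.46 N
P = Fv ⇒ v = P/F = 86000 W/4470.46 N = 19.2374 m/s = 69.25 km/h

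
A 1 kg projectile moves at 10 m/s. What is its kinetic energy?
KE = ½mv² = ½(1)(10)² = 50.0 J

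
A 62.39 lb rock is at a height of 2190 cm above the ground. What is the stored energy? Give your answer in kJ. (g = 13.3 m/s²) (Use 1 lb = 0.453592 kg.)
Convert to SI: m = 28.2996 kg, h = 21.9 m
PE = mgh = (28.2996)(13.3)(21.9) = 8242.83 J = 8.243 kJ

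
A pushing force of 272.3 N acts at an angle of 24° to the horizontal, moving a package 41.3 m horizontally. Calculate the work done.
W = F·d·cosθ = (272.3)(41.3)cos(24°) = 10270 J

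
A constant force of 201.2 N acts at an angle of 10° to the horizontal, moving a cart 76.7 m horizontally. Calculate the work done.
W = F·d·cosθ = (201.2)(76.7)cos(10°) = 15200 J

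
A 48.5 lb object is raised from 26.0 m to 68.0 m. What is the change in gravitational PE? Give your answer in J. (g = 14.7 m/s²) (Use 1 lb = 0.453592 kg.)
Convert to SI: m = 21.9992 kg, Δh = 42.0 m
ΔPE = mgΔh = (21.9992)(14.7)(42.0) = 13580 J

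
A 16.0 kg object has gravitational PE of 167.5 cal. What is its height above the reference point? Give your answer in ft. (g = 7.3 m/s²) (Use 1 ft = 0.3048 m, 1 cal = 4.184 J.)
Convert to SI: m = 16.0 kg, PE = 700.82 J
h = PE/(mg) = 700.82/(16.0·7.3) = 6.00017 m = 19.69 ft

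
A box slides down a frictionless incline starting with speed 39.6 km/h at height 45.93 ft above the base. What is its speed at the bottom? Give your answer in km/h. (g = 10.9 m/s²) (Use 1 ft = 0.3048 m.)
Convert to SI: v₀ = 11.0 m/s, h = 13.9995 m
½mv₀² + mgh = ½mv² ⇒ v = √(v₀² + 2gh) = √(11.0² + 2·10.9·13.9995) = 20.6443 m/s = 74.32 km/h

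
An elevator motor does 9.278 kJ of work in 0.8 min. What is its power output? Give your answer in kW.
Convert to SI: W = 9278.0 J, t = 48.0 s
P = W/t = 9278.0/48.0 = 193.292 W = 0.1933 kW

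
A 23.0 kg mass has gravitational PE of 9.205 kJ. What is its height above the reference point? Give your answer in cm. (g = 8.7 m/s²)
Convert to SI: m = 23.0 kg, PE = 9205.0 J
h = PE/(mg) = 9205.0/(23.0·8.7) = 46.002 m = 4600 cm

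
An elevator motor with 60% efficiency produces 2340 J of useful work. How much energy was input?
W_in = W_out/η = 2340/0.6 = 3900 J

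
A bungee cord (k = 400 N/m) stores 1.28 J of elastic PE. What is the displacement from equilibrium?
x = √(2·PE/k) = √(2·1.28/400) = 0.08 m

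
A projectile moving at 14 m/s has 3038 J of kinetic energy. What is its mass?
m = 2·KE/v² = 2·3038/(14)² = 31.0 kg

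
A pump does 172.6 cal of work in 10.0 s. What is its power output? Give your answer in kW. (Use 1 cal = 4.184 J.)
Convert to SI: W = 722.158 J, t = 10.0 s
P = W/t = 722.158/10.0 = 72.2158 W = 0.07222 kW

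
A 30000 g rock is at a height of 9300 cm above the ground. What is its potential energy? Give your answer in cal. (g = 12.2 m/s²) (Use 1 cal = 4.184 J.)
Convert to SI: m = 30.0 kg, h = 93.0 m
PE = mgh = (30.0)(12.2)(93.0) = 34038.0 J = 8135 cal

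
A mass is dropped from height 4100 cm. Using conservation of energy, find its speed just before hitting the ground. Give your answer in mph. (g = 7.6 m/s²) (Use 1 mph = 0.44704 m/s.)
Convert to SI: h = 41.0 m
mgh = ½mv² ⇒ v = √(2gh) = √(2·7.6·41.0) = 24.964 m/s = 55.84 mph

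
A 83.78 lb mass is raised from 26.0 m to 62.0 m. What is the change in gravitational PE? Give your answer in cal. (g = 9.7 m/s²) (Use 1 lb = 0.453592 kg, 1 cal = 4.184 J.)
Convert to SI: m = 38.0019 kg, Δh = 36.0 m
ΔPE = mgΔh = (38.0019)(9.7)(36.0) = 13270.3 J = 3172 cal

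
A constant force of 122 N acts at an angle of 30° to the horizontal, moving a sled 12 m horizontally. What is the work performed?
W = F·d·cosθ = (122)(12)cos(30°) = 1268 J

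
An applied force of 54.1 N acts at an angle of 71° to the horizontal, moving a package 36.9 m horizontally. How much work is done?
W = F·d·cosθ = (54.1)(36.9)cos(71°) = 649.9 J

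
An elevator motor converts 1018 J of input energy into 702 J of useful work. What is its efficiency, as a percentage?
η = W_out/W_in = 702/1018 = 68.96%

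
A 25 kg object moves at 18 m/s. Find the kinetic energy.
KE = ½mv² = ½(25)(18)² = 4050.0 J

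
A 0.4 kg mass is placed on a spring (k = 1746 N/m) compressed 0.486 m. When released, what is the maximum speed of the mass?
½kx² = ½mv² ⇒ v = x√(k/m) = (0.486)√(1746/0.4) = 32.11 m/s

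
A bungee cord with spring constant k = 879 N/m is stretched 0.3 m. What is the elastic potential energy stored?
PE = ½kx² = ½(879)(0.3)² = 39.56 J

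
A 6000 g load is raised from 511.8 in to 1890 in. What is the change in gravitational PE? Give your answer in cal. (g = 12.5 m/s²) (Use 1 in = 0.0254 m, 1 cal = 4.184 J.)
Convert to SI: m = 6.0 kg, Δh = 35.0063 m
ΔPE = mgΔh = (6.0)(12.5)(35.0063) = 2625.47 J = 627.5 cal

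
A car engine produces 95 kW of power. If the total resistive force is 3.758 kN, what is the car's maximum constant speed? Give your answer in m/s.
Convert to SI: F = 3758.0 N
P = Fv ⇒ v = P/F = 95000 W/3758.0 N = 25.28 m/s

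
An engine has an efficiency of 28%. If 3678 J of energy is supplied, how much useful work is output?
W_out = η·W_in = 0.28·3678 = 1029.84 J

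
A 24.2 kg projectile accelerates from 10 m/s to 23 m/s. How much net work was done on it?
W = ΔKE = ½m(v₂² − v₁²) = ½(24.2)(23² − 10²) = 5190.9 J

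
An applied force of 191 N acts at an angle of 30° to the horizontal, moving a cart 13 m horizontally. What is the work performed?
W = F·d·cosθ = (191)(13)cos(30°) = 2150 J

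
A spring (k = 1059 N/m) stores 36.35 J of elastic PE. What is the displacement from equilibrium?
x = √(2·PE/k) = √(2·36.35/1059) = 0.262 m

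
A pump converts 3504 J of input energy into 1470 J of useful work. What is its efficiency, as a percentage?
η = W_out/W_in = 1470/3504 = 41.95%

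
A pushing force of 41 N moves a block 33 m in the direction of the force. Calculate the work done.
W = F·d = (41)(33) = 1353 J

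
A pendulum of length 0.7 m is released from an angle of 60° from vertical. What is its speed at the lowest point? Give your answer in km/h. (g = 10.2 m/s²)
h = L(1 − cosθ) = 0.7(1 − cos60°) = 0.35 m
v = √(2gh) = √(2·10.2·0.35) = 2.67208 m/s = 9.619 km/h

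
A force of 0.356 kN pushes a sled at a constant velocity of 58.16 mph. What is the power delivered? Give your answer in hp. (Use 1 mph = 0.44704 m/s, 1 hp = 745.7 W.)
Convert to SI: F = 356.0 N, v = 25.9998 m/s
P = Fv = (356.0)(25.9998) = 9255.95 W = 12.41 hp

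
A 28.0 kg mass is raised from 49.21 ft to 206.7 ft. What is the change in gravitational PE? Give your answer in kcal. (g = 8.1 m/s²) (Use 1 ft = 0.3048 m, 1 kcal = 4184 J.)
Convert to SI: m = 28.0 kg, Δh = 48.003 m
ΔPE = mgΔh = (28.0)(8.1)(48.003) = 10887.1 J = 2.602 kcal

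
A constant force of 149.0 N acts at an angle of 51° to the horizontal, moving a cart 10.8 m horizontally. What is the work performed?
W = F·d·cosθ = (149.0)(10.8)cos(51°) = 1013 J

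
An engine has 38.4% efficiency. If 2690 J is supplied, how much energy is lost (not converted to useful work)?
W_lost = W_in(1 − η) = 2690·(1 − 0.384) = 1657 J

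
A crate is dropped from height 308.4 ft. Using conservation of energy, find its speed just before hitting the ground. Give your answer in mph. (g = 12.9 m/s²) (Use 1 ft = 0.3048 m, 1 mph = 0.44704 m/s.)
Convert to SI: h = 94.0003 m
mgh = ½mv² ⇒ v = √(2gh) = √(2·12.9·94.0003) = 49.2464 m/s = 110.2 mph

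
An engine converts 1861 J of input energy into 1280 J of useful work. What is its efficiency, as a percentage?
η = W_out/W_in = 1280/1861 = 68.78%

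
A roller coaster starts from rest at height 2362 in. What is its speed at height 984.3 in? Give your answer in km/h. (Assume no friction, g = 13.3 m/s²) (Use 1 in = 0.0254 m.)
Convert to SI: h₁−h₂ = 34.9936 m
mgh₁ = mgh₂ + ½mv² ⇒ v = √(2g(h₁−h₂)) = √(2·13.3·34.9936) = 30.5095 m/s = 109.8 km/h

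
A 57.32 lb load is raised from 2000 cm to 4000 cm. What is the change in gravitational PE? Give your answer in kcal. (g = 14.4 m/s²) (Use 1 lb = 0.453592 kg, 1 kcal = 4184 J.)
Convert to SI: m = 25.9999 kg, Δh = 20.0 m
ΔPE = mgΔh = (25.9999)(14.4)(20.0) = 7487.97 J = 1.79 kcal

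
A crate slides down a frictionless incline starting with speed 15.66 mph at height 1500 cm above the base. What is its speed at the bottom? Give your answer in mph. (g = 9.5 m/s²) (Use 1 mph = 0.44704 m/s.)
Convert to SI: v₀ = 7.00065 m/s, h = 15.0 m
½mv₀² + mgh = ½mv² ⇒ v = √(v₀² + 2gh) = √(7.00065² + 2·9.5·15.0) = 18.2759 m/s = 40.88 mph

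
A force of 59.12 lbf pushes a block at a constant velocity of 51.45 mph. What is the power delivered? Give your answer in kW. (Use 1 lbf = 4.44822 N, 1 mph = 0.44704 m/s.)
Convert to SI: F = 262.979 N, v = 23.0002 m/s
P = Fv = (262.979)(23.0002) = 6048.57 W = 6.049 kW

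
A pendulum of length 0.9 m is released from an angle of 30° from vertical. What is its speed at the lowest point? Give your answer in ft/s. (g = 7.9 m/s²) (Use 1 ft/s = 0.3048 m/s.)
h = L(1 − cosθ) = 0.9(1 − cos30°) = 0.120577 m
v = √(2gh) = √(2·7.9·0.120577) = 1.38026 m/s = 4.528 ft/s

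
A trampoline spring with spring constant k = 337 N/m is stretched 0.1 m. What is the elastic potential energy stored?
PE = ½kx² = ½(337)(0.1)² = 1.685 J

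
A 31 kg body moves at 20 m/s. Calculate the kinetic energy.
KE = ½mv² = ½(31)(20)² = 6200.0 J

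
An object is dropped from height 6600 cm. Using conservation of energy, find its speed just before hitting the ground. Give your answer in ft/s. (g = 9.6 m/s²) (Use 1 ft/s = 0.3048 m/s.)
Convert to SI: h = 66.0 m
mgh = ½mv² ⇒ v = √(2gh) = √(2·9.6·66.0) = 35.5978 m/s = 116.8 ft/s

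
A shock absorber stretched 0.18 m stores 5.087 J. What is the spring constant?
k = 2·PE/x² = 2·5.087/(0.18)² = 314.0 N/m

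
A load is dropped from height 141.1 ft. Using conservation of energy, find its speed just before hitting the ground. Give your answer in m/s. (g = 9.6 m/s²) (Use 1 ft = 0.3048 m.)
Convert to SI: h = 43.0073 m
mgh = ½mv² ⇒ v = √(2gh) = √(2·9.6·43.0073) = 28.74 m/s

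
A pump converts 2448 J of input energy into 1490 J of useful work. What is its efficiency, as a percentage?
η = W_out/W_in = 1490/2448 = 60.87%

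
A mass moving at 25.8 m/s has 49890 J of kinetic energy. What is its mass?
m = 2·KE/v² = 2·49890/(25.8)² = 149.9 kg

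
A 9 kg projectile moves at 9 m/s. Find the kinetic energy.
KE = ½mv² = ½(9)(9)² = 364.5 J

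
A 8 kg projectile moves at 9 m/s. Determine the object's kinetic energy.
KE = ½mv² = ½(8)(9)² = 324.0 J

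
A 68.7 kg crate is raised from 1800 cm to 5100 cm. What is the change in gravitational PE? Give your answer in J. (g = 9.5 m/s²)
Convert to SI: m = 68.7 kg, Δh = 33.0 m
ΔPE = mgΔh = (68.7)(9.5)(33.0) = 21540 J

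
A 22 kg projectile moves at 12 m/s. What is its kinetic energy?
KE = ½mv² = ½(22)(12)² = 1584.0 J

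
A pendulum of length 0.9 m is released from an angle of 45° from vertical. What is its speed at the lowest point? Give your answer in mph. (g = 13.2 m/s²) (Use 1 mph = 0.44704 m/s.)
h = L(1 − cosθ) = 0.9(1 − cos45°) = 0.263604 m
v = √(2gh) = √(2·13.2·0.263604) = 2.63802 m/s = 5.901 mph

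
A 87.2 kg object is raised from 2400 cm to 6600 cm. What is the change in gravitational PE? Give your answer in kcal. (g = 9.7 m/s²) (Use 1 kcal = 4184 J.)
Convert to SI: m = 87.2 kg, Δh = 42.0 m
ΔPE = mgΔh = (87.2)(9.7)(42.0) = 35525.3 J = 8.491 kcal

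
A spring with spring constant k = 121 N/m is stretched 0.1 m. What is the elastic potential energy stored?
PE = ½kx² = ½(121)(0.1)² = 0.605 J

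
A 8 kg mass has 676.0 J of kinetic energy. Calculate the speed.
v = √(2·KE/m) = √(2·676.0/8) = 13.0 m/s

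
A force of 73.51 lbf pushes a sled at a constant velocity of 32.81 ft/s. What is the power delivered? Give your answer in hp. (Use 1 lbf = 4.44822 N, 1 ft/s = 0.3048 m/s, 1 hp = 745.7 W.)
Convert to SI: F = 326.989 N, v = 10.0005 m/s
P = Fv = (326.989)(10.0005) = 3270.05 W = 4.385 hp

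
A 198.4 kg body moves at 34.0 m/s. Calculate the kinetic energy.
KE = ½mv² = ½(198.4)(34.0)² = 114700 J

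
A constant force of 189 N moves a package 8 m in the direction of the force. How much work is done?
W = F·d = (189)(8) = 1512 J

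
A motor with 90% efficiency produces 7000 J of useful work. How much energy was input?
W_in = W_out/η = 7000/0.9 = 7778 J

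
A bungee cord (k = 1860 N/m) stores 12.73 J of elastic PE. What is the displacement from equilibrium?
x = √(2·PE/k) = √(2·12.73/1860) = 0.117 m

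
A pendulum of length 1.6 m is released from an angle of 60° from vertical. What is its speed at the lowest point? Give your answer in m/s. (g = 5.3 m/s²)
h = L(1 − cosθ) = 1.6(1 − cos60°) = 0.8 m
v = √(2gh) = √(2·5.3·0.8) = 2.912 m/s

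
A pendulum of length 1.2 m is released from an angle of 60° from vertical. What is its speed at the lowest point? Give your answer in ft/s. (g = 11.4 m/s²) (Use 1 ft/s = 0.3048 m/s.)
h = L(1 − cosθ) = 1.2(1 − cos60°) = 0.6 m
v = √(2gh) = √(2·11.4·0.6) = 3.69865 m/s = 12.13 ft/s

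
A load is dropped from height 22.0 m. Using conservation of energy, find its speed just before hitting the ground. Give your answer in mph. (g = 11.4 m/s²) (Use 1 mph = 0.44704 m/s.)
mgh = ½mv² ⇒ v = √(2gh) = √(2·11.4·22.0) = 22.3964 m/s = 50.1 mph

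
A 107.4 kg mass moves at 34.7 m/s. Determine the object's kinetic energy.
KE = ½mv² = ½(107.4)(34.7)² = 64660 J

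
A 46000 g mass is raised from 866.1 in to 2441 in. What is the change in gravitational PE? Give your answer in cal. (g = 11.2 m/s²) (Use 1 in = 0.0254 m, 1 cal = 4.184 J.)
Convert to SI: m = 46.0 kg, Δh = 40.0025 m
ΔPE = mgΔh = (46.0)(11.2)(40.0025) = 20609.3 J = 4926 cal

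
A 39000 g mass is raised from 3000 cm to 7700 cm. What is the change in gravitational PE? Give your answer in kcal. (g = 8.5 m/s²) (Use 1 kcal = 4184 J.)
Convert to SI: m = 39.0 kg, Δh = 47.0 m
ΔPE = mgΔh = (39.0)(8.5)(47.0) = 15580.5 J = 3.724 kcal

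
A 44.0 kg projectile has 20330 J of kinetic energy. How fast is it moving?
v = √(2·KE/m) = √(2·20330/44.0) = 30.4 m/s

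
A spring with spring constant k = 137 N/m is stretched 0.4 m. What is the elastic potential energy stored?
PE = ½kx² = ½(137)(0.4)² = 10.96 J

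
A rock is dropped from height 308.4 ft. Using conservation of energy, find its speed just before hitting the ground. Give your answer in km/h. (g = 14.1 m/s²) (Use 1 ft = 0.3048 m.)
Convert to SI: h = 94.0003 m
mgh = ½mv² ⇒ v = √(2gh) = √(2·14.1·94.0003) = 51.486 m/s = 185.3 km/h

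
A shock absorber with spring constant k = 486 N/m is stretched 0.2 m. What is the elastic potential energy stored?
PE = ½kx² = ½(486)(0.2)² = 9.72 J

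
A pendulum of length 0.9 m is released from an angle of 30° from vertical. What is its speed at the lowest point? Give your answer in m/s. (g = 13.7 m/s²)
h = L(1 − cosθ) = 0.9(1 − cos30°) = 0.120577 m
v = √(2gh) = √(2·13.7·0.120577) = 1.818 m/s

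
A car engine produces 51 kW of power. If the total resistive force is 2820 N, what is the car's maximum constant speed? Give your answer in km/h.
P = Fv ⇒ v = P/F = 51000 W/2820.0 N = 18.0851 m/s = 65.11 km/h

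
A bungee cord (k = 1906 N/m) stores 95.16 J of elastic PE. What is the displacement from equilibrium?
x = √(2·PE/k) = √(2·95.16/1906) = 0.316 m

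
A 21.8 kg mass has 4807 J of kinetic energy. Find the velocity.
v = √(2·KE/m) = √(2·4807/21.8) = 21.0 m/s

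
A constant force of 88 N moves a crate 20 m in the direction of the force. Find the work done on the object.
W = F·d = (88)(20) = 1760 J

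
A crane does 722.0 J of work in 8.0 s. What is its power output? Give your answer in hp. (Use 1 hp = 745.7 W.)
P = W/t = 722.0/8.0 = 90.25 W = 0.121 hp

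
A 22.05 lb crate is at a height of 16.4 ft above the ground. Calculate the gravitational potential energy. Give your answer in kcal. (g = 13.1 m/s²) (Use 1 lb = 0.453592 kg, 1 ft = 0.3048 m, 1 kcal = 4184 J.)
Convert to SI: m = 10.0017 kg, h = 4.99872 m
PE = mgh = (10.0017)(13.1)(4.99872) = 654.944 J = 0.1565 kcal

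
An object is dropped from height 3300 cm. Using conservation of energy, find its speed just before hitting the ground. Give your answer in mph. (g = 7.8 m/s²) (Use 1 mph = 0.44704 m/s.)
Convert to SI: h = 33.0 m
mgh = ½mv² ⇒ v = √(2gh) = √(2·7.8·33.0) = 22.6892 m/s = 50.75 mph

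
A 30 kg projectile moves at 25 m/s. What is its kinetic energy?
KE = ½mv² = ½(30)(25)² = 9375.0 J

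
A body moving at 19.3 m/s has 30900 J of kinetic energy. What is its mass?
m = 2·KE/v² = 2·30900/(19.3)² = 165.9 kg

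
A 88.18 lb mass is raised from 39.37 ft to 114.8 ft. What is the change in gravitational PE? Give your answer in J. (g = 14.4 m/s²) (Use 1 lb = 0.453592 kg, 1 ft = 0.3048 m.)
Convert to SI: m = 39.9977 kg, Δh = 22.9911 m
ΔPE = mgΔh = (39.9977)(14.4)(22.9911) = 13240 J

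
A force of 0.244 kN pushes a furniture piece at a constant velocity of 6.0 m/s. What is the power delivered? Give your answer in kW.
Convert to SI: F = 244.0 N, v = 6.0 m/s
P = Fv = (244.0)(6.0) = 1464.0 W = 1.464 kW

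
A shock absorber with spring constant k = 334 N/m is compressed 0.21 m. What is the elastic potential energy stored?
PE = ½kx² = ½(334)(0.21)² = 7.365 J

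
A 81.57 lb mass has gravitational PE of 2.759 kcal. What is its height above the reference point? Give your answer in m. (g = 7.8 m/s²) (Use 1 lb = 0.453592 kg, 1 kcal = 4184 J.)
Convert to SI: m = 36.9995 kg, PE = 11543.7 J
h = PE/(mg) = 11543.7/(36.9995·7.8) = 40.0 m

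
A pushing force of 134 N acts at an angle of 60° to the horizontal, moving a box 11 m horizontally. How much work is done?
W = F·d·cosθ = (134)(11)cos(60°) = 737.0 J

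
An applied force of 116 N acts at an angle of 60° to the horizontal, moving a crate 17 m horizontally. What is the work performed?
W = F·d·cosθ = (116)(17)cos(60°) = 986.0 J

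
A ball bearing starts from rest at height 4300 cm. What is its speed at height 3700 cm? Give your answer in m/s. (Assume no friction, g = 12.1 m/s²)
Convert to SI: h₁−h₂ = 6.0 m
mgh₁ = mgh₂ + ½mv² ⇒ v = √(2g(h₁−h₂)) = √(2·12.1·6.0) = 12.05 m/s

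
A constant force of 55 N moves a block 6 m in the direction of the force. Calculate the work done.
W = F·d = (55)(6) = 330.0 J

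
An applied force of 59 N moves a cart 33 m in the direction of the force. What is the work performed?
W = F·d = (59)(33) = 1947 J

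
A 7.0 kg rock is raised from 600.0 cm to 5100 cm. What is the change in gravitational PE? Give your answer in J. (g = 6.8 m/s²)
Convert to SI: m = 7.0 kg, Δh = 45.0 m
ΔPE = mgΔh = (7.0)(6.8)(45.0) = 2142 J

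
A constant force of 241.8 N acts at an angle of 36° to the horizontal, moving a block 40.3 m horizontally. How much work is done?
W = F·d·cosθ = (241.8)(40.3)cos(36°) = 7883 J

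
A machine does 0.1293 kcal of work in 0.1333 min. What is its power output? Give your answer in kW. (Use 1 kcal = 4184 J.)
Convert to SI: W = 540.991 J, t = 7.998 s
P = W/t = 540.991/7.998 = 67.6408 W = 0.06764 kW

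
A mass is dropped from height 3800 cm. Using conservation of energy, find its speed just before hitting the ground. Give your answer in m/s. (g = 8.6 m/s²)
Convert to SI: h = 38.0 m
mgh = ½mv² ⇒ v = √(2gh) = √(2·8.6·38.0) = 25.57 m/s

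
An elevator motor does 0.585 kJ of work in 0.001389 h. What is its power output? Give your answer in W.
Convert to SI: W = 585.0 J, t = 5.0004 s
P = W/t = 585.0/5.0004 = 117.0 W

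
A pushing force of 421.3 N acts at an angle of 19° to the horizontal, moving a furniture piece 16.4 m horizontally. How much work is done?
W = F·d·cosθ = (421.3)(16.4)cos(19°) = 6533 J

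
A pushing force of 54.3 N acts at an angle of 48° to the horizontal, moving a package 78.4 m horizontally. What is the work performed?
W = F·d·cosθ = (54.3)(78.4)cos(48°) = 2849 J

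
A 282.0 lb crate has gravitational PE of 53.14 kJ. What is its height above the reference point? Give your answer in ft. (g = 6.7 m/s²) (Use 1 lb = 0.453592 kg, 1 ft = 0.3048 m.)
Convert to SI: m = 127.913 kg, PE = 53140.0 J
h = PE/(mg) = 53140.0/(127.913·6.7) = 62.0058 m = 203.4 ft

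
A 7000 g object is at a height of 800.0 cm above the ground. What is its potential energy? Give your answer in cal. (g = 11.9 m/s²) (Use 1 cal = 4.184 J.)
Convert to SI: m = 7.0 kg, h = 8.0 m
PE = mgh = (7.0)(11.9)(8.0) = 666.4 J = 159.3 cal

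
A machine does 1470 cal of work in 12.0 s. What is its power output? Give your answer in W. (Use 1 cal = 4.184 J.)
Convert to SI: W = 6150.48 J, t = 12.0 s
P = W/t = 6150.48/12.0 = 512.5 W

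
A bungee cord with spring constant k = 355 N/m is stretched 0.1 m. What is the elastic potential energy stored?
PE = ½kx² = ½(355)(0.1)² = 1.775 J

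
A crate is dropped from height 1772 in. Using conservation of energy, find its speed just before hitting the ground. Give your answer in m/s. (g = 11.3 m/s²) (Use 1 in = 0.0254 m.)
Convert to SI: h = 45.0088 m
mgh = ½mv² ⇒ v = √(2gh) = √(2·11.3·45.0088) = 31.89 m/s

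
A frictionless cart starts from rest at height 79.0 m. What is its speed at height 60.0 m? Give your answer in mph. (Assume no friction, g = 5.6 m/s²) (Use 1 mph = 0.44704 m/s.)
mgh₁ = mgh₂ + ½mv² ⇒ v = √(2g(h₁−h₂)) = √(2·5.6·19.0) = 14.5877 m/s = 32.63 mph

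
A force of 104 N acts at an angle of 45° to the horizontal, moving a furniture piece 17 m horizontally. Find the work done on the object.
W = F·d·cosθ = (104)(17)cos(45°) = 1250 J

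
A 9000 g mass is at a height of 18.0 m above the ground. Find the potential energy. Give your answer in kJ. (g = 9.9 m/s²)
Convert to SI: m = 9.0 kg, h = 18.0 m
PE = mgh = (9.0)(9.9)(18.0) = 1603.8 J = 1.604 kJ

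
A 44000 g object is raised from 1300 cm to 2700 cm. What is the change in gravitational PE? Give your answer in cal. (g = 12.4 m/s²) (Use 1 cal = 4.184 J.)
Convert to SI: m = 44.0 kg, Δh = 14.0 m
ΔPE = mgΔh = (44.0)(12.4)(14.0) = 7638.4 J = 1826 cal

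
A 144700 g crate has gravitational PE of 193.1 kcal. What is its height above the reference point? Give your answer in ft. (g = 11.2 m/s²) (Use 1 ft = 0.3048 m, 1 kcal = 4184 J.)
Convert to SI: m = 144.7 kg, PE = 807930 J
h = PE/(mg) = 807930/(144.7·11.2) = 498.526 m = 1636 ft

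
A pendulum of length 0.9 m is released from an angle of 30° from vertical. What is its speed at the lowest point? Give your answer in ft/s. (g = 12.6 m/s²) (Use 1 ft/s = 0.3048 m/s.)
h = L(1 − cosθ) = 0.9(1 − cos30°) = 0.120577 m
v = √(2gh) = √(2·12.6·0.120577) = 1.74314 m/s = 5.719 ft/s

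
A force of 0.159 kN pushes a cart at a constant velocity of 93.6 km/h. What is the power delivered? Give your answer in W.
Convert to SI: F = 159.0 N, v = 26.0 m/s
P = Fv = (159.0)(26.0) = 4134 W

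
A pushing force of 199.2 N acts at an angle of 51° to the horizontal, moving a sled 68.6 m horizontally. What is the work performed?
W = F·d·cosθ = (199.2)(68.6)cos(51°) = 8600 J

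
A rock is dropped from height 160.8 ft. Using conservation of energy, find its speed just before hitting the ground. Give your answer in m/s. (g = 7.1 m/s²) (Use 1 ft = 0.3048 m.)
Convert to SI: h = 49.0118 m
mgh = ½mv² ⇒ v = √(2gh) = √(2·7.1·49.0118) = 26.38 m/s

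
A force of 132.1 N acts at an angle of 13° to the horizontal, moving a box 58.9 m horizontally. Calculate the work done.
W = F·d·cosθ = (132.1)(58.9)cos(13°) = 7581 J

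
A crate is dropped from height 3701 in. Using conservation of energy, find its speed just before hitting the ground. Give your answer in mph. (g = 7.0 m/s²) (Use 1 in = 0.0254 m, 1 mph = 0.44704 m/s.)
Convert to SI: h = 94.0054 m
mgh = ½mv² ⇒ v = √(2gh) = √(2·7.0·94.0054) = 36.2778 m/s = 81.15 mph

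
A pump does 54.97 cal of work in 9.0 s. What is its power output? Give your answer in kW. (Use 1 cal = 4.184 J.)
Convert to SI: W = 229.994 J, t = 9.0 s
P = W/t = 229.994/9.0 = 25.5549 W = 0.02555 kW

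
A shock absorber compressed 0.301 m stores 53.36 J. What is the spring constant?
k = 2·PE/x² = 2·53.36/(0.301)² = 1178 N/m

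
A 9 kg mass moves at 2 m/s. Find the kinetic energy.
KE = ½mv² = ½(9)(2)² = 18.0 J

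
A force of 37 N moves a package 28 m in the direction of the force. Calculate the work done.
W = F·d = (37)(28) = 1036 J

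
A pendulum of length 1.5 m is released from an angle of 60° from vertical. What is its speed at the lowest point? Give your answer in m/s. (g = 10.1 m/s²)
h = L(1 − cosθ) = 1.5(1 − cos60°) = 0.75 m
v = √(2gh) = √(2·10.1·0.75) = 3.892 m/s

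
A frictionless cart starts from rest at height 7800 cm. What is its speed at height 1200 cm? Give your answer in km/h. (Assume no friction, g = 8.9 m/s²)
Convert to SI: h₁−h₂ = 66.0 m
mgh₁ = mgh₂ + ½mv² ⇒ v = √(2g(h₁−h₂)) = √(2·8.9·66.0) = 34.2754 m/s = 123.4 km/h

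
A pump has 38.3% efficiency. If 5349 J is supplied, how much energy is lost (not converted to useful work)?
W_lost = W_in(1 − η) = 5349·(1 − 0.383) = 3300 J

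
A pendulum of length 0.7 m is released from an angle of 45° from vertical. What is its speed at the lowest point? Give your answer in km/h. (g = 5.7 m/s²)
h = L(1 − cosθ) = 0.7(1 − cos45°) = 0.205025 m
v = √(2gh) = √(2·5.7·0.205025) = 1.52882 m/s = 5.504 km/h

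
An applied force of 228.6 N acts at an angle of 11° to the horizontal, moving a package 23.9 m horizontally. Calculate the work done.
W = F·d·cosθ = (228.6)(23.9)cos(11°) = 5363 J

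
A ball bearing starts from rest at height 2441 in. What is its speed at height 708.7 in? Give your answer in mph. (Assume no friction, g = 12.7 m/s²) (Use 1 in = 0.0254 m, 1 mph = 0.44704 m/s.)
Convert to SI: h₁−h₂ = 44.0004 m
mgh₁ = mgh₂ + ½mv² ⇒ v = √(2g(h₁−h₂)) = √(2·12.7·44.0004) = 33.4307 m/s = 74.78 mph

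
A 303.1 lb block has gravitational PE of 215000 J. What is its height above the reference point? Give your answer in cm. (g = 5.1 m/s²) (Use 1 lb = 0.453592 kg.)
Convert to SI: m = 137.484 kg, PE = 215000 J
h = PE/(mg) = 215000/(137.484·5.1) = 306.632 m = 30660 cm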